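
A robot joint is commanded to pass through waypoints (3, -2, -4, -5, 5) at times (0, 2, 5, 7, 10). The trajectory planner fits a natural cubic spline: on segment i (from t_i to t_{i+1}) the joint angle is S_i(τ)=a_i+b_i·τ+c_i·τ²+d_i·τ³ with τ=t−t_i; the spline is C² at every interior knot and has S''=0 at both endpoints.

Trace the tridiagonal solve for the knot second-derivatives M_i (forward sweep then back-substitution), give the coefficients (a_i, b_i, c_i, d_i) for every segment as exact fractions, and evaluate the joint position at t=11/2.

Δ: Δ0=-5/2, Δ1=-2/3, Δ2=-1/2, Δ3=10/3
row 1: diag=10, rhs=11; c'=3/10, d'=11/10
row 2: denom=10−3·3/10=91/10; d'=(1−3·11/10)/(91/10)=-23/91
row 3: denom=10−2·20/91=870/91; d'=(23−2·-23/91)/(870/91)=713/290
back: M3=713/290
back: M2=-23/91−20/91·713/290=-23/29
back: M1=11/10−3/10·-23/29=194/145
M: M0=0, M1=194/145, M2=-23/29, M3=713/290, M4=0
seg 0: a=3, c=M0/2=0, d=(M1−M0)/(6·2)=97/870, b=Δ0−h0·(2M0+M1)/6=-2563/870
seg 1: a=-2, c=M1/2=97/145, d=(M2−M1)/(6·3)=-103/870, b=Δ1−h1·(2M1+M2)/6=-1399/870
seg 2: a=-4, c=M2/2=-23/58, d=(M3−M2)/(6·2)=943/3480, b=Δ2−h2·(2M2+M3)/6=-344/435
seg 3: a=-5, c=M3/2=713/580, d=(M4−M3)/(6·3)=-713/5220, b=Δ3−h3·(2M3+M4)/6=761/870
t_q=11/2 → seg 2, τ=1/2; S=-4+-344/435·τ+-23/58·τ²+943/3480·τ³=-8279/1856

  seg 0: a=3 b=-2563/870 c=0 d=97/870
  seg 1: a=-2 b=-1399/870 c=97/145 d=-103/870
  seg 2: a=-4 b=-344/435 c=-23/58 d=943/3480
  seg 3: a=-5 b=761/870 c=713/580 d=-713/5220
S(11/2) = -8279/1856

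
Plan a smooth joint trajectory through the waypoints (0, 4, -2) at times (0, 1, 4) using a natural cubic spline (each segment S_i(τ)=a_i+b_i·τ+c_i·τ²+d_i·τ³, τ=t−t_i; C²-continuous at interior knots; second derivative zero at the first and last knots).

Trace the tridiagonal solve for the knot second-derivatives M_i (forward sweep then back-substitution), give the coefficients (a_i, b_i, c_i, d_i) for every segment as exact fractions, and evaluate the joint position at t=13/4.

Δ: Δ0=4, Δ1=-2
row 1: diag=8, rhs=-36; c'=3/8, d'=-9/2
back: M1=-9/2
M: M0=0, M1=-9/2, M2=0
seg 0: a=0, c=M0/2=0, d=(M1−M0)/(6·1)=-3/4, b=Δ0−h0·(2M0+M1)/6=19/4
seg 1: a=4, c=M1/2=-9/4, d=(M2−M1)/(6·3)=1/4, b=Δ1−h1·(2M1+M2)/6=5/2
t_q=13/4 → seg 1, τ=9/4; S=4+5/2·τ+-9/4·τ²+1/4·τ³=277/256

  seg 0: a=0 b=19/4 c=0 d=-3/4
  seg 1: a=4 b=5/2 c=-9/4 d=1/4
S(13/4) = 277/256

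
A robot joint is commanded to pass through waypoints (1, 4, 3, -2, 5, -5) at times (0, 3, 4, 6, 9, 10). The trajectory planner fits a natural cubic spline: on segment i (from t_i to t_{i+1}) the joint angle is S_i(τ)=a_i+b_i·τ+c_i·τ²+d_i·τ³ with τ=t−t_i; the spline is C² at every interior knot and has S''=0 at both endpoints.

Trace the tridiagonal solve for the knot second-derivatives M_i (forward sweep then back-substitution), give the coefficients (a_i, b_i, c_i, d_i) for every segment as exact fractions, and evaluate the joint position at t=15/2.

  seg 0: a=1 b=9343/6162 c=0 d=-3181/55458
  seg 1: a=4 b=-100/3081 c=-3181/6162 d=-927/2054
  seg 2: a=3 b=-14905/6162 c=-5762/3081 d=1879/2054
  seg 3: a=-2 b=511/474 c=11149/3081 d=-59159/55458
  seg 4: a=5 b=-18523/3081 c=-12287/2054 d=12287/6162
S(15/2) = 68337/16432

Δ: Δ0=1, Δ1=-1, Δ2=-5/2, Δ3=7/3, Δ4=-10
row 1: diag=8, rhs=-12; c'=1/8, d'=-3/2
row 2: denom=6−1·1/8=47/8; d'=(-9−1·-3/2)/(47/8)=-60/47
row 3: denom=10−2·16/47=438/47; d'=(29−2·-60/47)/(438/47)=1483/438
row 4: denom=8−3·47/146=1027/146; d'=(-74−3·1483/438)/(1027/146)=-12287/1027
back: M4=-12287/1027
back: M3=1483/438−47/146·-12287/1027=22298/3081
back: M2=-60/47−16/47·22298/3081=-11524/3081
back: M1=-3/2−1/8·-11524/3081=-3181/3081
M: M0=0, M1=-3181/3081, M2=-11524/3081, M3=22298/3081, M4=-12287/1027, M5=0
seg 0: a=1, c=M0/2=0, d=(M1−M0)/(6·3)=-3181/55458, b=Δ0−h0·(2M0+M1)/6=9343/6162
seg 1: a=4, c=M1/2=-3181/6162, d=(M2−M1)/(6·1)=-927/2054, b=Δ1−h1·(2M1+M2)/6=-100/3081
seg 2: a=3, c=M2/2=-5762/3081, d=(M3−M2)/(6·2)=1879/2054, b=Δ2−h2·(2M2+M3)/6=-14905/6162
seg 3: a=-2, c=M3/2=11149/3081, d=(M4−M3)/(6·3)=-59159/55458, b=Δ3−h3·(2M3+M4)/6=511/474
seg 4: a=5, c=M4/2=-12287/2054, d=(M5−M4)/(6·1)=12287/6162, b=Δ4−h4·(2M4+M5)/6=-18523/3081
t_q=15/2 → seg 3, τ=3/2; S=-2+511/474·τ+11149/3081·τ²+-59159/55458·τ³=68337/16432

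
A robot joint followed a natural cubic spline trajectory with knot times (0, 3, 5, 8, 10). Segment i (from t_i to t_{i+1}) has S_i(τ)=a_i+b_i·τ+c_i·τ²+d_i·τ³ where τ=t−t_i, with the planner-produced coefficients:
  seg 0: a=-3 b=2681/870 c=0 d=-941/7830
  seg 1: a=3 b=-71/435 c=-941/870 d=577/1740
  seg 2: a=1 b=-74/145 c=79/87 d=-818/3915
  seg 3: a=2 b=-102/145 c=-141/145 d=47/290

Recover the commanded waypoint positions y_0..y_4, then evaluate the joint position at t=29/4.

y_0=-3 y_1=3 y_2=1 y_3=2 y_4=-2
S(29/4) = 331/160

y_0 = S_0(0) = a_0 = -3
y_1 = S_1(0) = a_1 = 3
y_2 = S_2(0) = a_2 = 1
y_3 = S_3(0) = a_3 = 2
y_4 = S_3(2) = -2
t_q=29/4 is in segment 2 (τ=9/4); S_2(τ)=331/160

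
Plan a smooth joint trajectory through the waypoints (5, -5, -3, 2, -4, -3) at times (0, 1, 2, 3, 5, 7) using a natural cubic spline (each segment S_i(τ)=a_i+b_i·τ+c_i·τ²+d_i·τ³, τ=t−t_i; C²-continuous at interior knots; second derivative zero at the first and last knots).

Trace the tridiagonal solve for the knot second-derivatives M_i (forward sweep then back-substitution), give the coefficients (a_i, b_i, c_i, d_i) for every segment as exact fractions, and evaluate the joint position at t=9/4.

  seg 0: a=5 b=-8093/628 c=0 d=1813/628
  seg 1: a=-5 b=-1327/314 c=5439/628 d=-1529/628
  seg 2: a=-3 b=3637/628 c=213/157 d=-1349/628
  seg 3: a=2 b=647/314 c=-3195/628 d=803/628
  seg 4: a=-4 b=-925/314 c=1623/628 d=-541/1256
S(9/4) = -60325/40192

Δ: Δ0=-10, Δ1=2, Δ2=5, Δ3=-3, Δ4=1/2
row 1: diag=4, rhs=72; c'=1/4, d'=18
row 2: denom=4−1·1/4=15/4; d'=(18−1·18)/(15/4)=0
row 3: denom=6−1·4/15=86/15; d'=(-48−1·0)/(86/15)=-360/43
row 4: denom=8−2·15/43=314/43; d'=(21−2·-360/43)/(314/43)=1623/314
back: M4=1623/314
back: M3=-360/43−15/43·1623/314=-3195/314
back: M2=0−4/15·-3195/314=426/157
back: M1=18−1/4·426/157=5439/314
M: M0=0, M1=5439/314, M2=426/157, M3=-3195/314, M4=1623/314, M5=0
seg 0: a=5, c=M0/2=0, d=(M1−M0)/(6·1)=1813/628, b=Δ0−h0·(2M0+M1)/6=-8093/628
seg 1: a=-5, c=M1/2=5439/628, d=(M2−M1)/(6·1)=-1529/628, b=Δ1−h1·(2M1+M2)/6=-1327/314
seg 2: a=-3, c=M2/2=213/157, d=(M3−M2)/(6·1)=-1349/628, b=Δ2−h2·(2M2+M3)/6=3637/628
seg 3: a=2, c=M3/2=-3195/628, d=(M4−M3)/(6·2)=803/628, b=Δ3−h3·(2M3+M4)/6=647/314
seg 4: a=-4, c=M4/2=1623/628, d=(M5−M4)/(6·2)=-541/1256, b=Δ4−h4·(2M4+M5)/6=-925/314
t_q=9/4 → seg 2, τ=1/4; S=-3+3637/628·τ+213/157·τ²+-1349/628·τ³=-60325/40192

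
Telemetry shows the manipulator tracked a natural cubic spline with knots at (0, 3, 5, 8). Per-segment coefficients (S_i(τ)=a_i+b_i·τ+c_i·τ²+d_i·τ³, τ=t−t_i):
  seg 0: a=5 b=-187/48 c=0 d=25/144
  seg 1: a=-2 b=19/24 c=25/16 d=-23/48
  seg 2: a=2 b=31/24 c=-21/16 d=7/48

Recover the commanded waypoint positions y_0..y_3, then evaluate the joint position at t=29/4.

y_0=5 y_1=-2 y_2=2 y_3=-2
S(29/4) = -79/1024

y_0 = S_0(0) = a_0 = 5
y_1 = S_1(0) = a_1 = -2
y_2 = S_2(0) = a_2 = 2
y_3 = S_2(3) = -2
t_q=29/4 is in segment 2 (τ=9/4); S_2(τ)=-79/1024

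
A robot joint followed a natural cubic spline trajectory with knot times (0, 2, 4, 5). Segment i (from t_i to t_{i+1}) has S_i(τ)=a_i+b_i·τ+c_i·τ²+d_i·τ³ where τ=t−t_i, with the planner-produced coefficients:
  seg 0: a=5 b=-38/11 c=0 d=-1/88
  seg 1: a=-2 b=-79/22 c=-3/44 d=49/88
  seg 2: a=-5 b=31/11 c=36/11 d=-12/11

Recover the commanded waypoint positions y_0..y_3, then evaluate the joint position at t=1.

y_0 = S_0(0) = a_0 = 5
y_1 = S_1(0) = a_1 = -2
y_2 = S_2(0) = a_2 = -5
y_3 = S_2(1) = 0
t_q=1 is in segment 0 (τ=1); S_0(τ)=135/88

y_0=5 y_1=-2 y_2=-5 y_3=0
S(1) = 135/88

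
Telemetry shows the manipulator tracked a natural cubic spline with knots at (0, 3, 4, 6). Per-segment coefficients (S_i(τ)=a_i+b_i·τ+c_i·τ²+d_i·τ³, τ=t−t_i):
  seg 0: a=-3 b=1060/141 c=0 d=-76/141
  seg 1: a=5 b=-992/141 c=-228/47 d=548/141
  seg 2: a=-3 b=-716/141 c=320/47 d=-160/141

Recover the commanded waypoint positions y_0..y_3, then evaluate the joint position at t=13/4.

y_0 = S_0(0) = a_0 = -3
y_1 = S_1(0) = a_1 = 5
y_2 = S_2(0) = a_2 = -3
y_3 = S_2(2) = 5
t_q=13/4 is in segment 1 (τ=1/4); S_1(τ)=2255/752

y_0=-3 y_1=5 y_2=-3 y_3=5
S(13/4) = 2255/752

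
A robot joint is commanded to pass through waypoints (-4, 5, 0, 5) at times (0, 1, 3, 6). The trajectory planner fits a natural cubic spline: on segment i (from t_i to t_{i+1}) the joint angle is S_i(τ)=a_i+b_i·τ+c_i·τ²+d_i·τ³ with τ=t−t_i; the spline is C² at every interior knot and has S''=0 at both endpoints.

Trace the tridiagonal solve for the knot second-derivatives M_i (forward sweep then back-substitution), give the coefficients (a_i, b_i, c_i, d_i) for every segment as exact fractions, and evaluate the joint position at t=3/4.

  seg 0: a=-4 b=941/84 c=0 d=-185/84
  seg 1: a=5 b=193/42 c=-185/28 d=257/168
  seg 2: a=0 b=-73/21 c=18/7 d=-2/7
S(3/4) = 889/256

Δ: Δ0=9, Δ1=-5/2, Δ2=5/3
row 1: diag=6, rhs=-69; c'=1/3, d'=-23/2
row 2: denom=10−2·1/3=28/3; d'=(25−2·-23/2)/(28/3)=36/7
back: M2=36/7
back: M1=-23/2−1/3·36/7=-185/14
M: M0=0, M1=-185/14, M2=36/7, M3=0
seg 0: a=-4, c=M0/2=0, d=(M1−M0)/(6·1)=-185/84, b=Δ0−h0·(2M0+M1)/6=941/84
seg 1: a=5, c=M1/2=-185/28, d=(M2−M1)/(6·2)=257/168, b=Δ1−h1·(2M1+M2)/6=193/42
seg 2: a=0, c=M2/2=18/7, d=(M3−M2)/(6·3)=-2/7, b=Δ2−h2·(2M2+M3)/6=-73/21
t_q=3/4 → seg 0, τ=3/4; S=-4+941/84·τ+0·τ²+-185/84·τ³=889/256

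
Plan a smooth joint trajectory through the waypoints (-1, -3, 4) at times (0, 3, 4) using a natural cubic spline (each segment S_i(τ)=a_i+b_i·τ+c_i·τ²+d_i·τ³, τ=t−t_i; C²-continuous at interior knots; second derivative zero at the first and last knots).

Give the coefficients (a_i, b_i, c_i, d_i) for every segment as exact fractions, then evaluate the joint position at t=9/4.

Δ: Δ0=-2/3, Δ1=7
row 1: diag=8, rhs=46; c'=1/8, d'=23/4
back: M1=23/4
M: M0=0, M1=23/4, M2=0
seg 0: a=-1, c=M0/2=0, d=(M1−M0)/(6·3)=23/72, b=Δ0−h0·(2M0+M1)/6=-85/24
seg 1: a=-3, c=M1/2=23/8, d=(M2−M1)/(6·1)=-23/24, b=Δ1−h1·(2M1+M2)/6=61/12
t_q=9/4 → seg 0, τ=9/4; S=-1+-85/24·τ+0·τ²+23/72·τ³=-2729/512

  seg 0: a=-1 b=-85/24 c=0 d=23/72
  seg 1: a=-3 b=61/12 c=23/8 d=-23/24
S(9/4) = -2729/512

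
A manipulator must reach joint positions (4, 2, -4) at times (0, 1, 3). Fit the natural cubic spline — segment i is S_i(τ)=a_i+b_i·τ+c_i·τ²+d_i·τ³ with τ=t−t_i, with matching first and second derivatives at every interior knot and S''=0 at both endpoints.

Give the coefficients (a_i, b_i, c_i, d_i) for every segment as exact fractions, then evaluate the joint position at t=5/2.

Δ: Δ0=-2, Δ1=-3
row 1: diag=6, rhs=-6; c'=1/3, d'=-1
back: M1=-1
M: M0=0, M1=-1, M2=0
seg 0: a=4, c=M0/2=0, d=(M1−M0)/(6·1)=-1/6, b=Δ0−h0·(2M0+M1)/6=-11/6
seg 1: a=2, c=M1/2=-1/2, d=(M2−M1)/(6·2)=1/12, b=Δ1−h1·(2M1+M2)/6=-7/3
t_q=5/2 → seg 1, τ=3/2; S=2+-7/3·τ+-1/2·τ²+1/12·τ³=-75/32

  seg 0: a=4 b=-11/6 c=0 d=-1/6
  seg 1: a=2 b=-7/3 c=-1/2 d=1/12
S(5/2) = -75/32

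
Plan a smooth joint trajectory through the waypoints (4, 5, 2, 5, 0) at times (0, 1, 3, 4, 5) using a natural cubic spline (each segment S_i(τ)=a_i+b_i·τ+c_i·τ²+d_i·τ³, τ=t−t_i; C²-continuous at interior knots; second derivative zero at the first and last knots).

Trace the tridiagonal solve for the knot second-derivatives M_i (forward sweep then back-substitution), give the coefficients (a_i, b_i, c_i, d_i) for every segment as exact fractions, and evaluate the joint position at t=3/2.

Δ: Δ0=1, Δ1=-3/2, Δ2=3, Δ3=-5
row 1: diag=6, rhs=-15; c'=1/3, d'=-5/2
row 2: denom=6−2·1/3=16/3; d'=(27−2·-5/2)/(16/3)=6
row 3: denom=4−1·3/16=61/16; d'=(-48−1·6)/(61/16)=-864/61
back: M3=-864/61
back: M2=6−3/16·-864/61=528/61
back: M1=-5/2−1/3·528/61=-657/122
M: M0=0, M1=-657/122, M2=528/61, M3=-864/61, M4=0
seg 0: a=4, c=M0/2=0, d=(M1−M0)/(6·1)=-219/244, b=Δ0−h0·(2M0+M1)/6=463/244
seg 1: a=5, c=M1/2=-657/244, d=(M2−M1)/(6·2)=571/488, b=Δ1−h1·(2M1+M2)/6=-97/122
seg 2: a=2, c=M2/2=264/61, d=(M3−M2)/(6·1)=-232/61, b=Δ2−h2·(2M2+M3)/6=151/61
seg 3: a=5, c=M3/2=-432/61, d=(M4−M3)/(6·1)=144/61, b=Δ3−h3·(2M3+M4)/6=-17/61
t_q=3/2 → seg 1, τ=1/2; S=5+-97/122·τ+-657/244·τ²+571/488·τ³=15911/3904

  seg 0: a=4 b=463/244 c=0 d=-219/244
  seg 1: a=5 b=-97/122 c=-657/244 d=571/488
  seg 2: a=2 b=151/61 c=264/61 d=-232/61
  seg 3: a=5 b=-17/61 c=-432/61 d=144/61
S(3/2) = 15911/3904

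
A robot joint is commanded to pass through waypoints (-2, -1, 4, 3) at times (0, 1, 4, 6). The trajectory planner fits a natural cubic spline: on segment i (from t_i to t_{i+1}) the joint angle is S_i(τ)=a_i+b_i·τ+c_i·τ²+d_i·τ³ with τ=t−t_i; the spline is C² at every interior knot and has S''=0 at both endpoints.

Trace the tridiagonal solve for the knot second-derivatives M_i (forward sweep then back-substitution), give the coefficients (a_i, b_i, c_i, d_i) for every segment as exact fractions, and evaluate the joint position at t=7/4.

Δ: Δ0=1, Δ1=5/3, Δ2=-1/2
row 1: diag=8, rhs=4; c'=3/8, d'=1/2
row 2: denom=10−3·3/8=71/8; d'=(-13−3·1/2)/(71/8)=-116/71
back: M2=-116/71
back: M1=1/2−3/8·-116/71=79/71
M: M0=0, M1=79/71, M2=-116/71, M3=0
seg 0: a=-2, c=M0/2=0, d=(M1−M0)/(6·1)=79/426, b=Δ0−h0·(2M0+M1)/6=347/426
seg 1: a=-1, c=M1/2=79/142, d=(M2−M1)/(6·3)=-65/426, b=Δ1−h1·(2M1+M2)/6=292/213
seg 2: a=4, c=M2/2=-58/71, d=(M3−M2)/(6·2)=29/213, b=Δ2−h2·(2M2+M3)/6=251/426
t_q=7/4 → seg 1, τ=3/4; S=-1+292/213·τ+79/142·τ²+-65/426·τ³=2515/9088

  seg 0: a=-2 b=347/426 c=0 d=79/426
  seg 1: a=-1 b=292/213 c=79/142 d=-65/426
  seg 2: a=4 b=251/426 c=-58/71 d=29/213
S(7/4) = 2515/9088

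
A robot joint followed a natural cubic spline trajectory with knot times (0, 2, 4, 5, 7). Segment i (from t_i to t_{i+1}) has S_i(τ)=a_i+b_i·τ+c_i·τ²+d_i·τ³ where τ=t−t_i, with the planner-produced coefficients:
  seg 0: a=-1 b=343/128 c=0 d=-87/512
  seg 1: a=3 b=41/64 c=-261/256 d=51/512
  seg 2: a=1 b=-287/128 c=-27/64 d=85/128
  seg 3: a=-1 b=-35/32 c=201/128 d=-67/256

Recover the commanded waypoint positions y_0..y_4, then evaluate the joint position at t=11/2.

y_0=-1 y_1=3 y_2=1 y_3=-1 y_4=1
S(11/2) = -2431/2048

y_0 = S_0(0) = a_0 = -1
y_1 = S_1(0) = a_1 = 3
y_2 = S_2(0) = a_2 = 1
y_3 = S_3(0) = a_3 = -1
y_4 = S_3(2) = 1
t_q=11/2 is in segment 3 (τ=1/2); S_3(τ)=-2431/2048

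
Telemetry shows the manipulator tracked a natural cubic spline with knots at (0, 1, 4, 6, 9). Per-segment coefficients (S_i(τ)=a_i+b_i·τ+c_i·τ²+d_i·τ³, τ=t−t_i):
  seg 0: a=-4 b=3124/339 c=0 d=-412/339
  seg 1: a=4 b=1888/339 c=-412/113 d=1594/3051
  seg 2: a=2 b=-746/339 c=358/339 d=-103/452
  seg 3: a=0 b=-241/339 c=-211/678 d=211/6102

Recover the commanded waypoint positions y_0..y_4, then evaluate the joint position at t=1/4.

y_0=-4 y_1=4 y_2=2 y_3=0 y_4=-4
S(1/4) = -3101/1808

y_0 = S_0(0) = a_0 = -4
y_1 = S_1(0) = a_1 = 4
y_2 = S_2(0) = a_2 = 2
y_3 = S_3(0) = a_3 = 0
y_4 = S_3(3) = -4
t_q=1/4 is in segment 0 (τ=1/4); S_0(τ)=-3101/1808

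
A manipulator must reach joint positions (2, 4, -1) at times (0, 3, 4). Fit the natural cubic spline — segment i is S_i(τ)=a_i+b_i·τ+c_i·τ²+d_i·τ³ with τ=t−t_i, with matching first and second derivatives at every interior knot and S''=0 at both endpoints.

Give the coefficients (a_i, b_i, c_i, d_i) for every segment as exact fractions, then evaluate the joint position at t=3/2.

Δ: Δ0=2/3, Δ1=-5
row 1: diag=8, rhs=-34; c'=1/8, d'=-17/4
back: M1=-17/4
M: M0=0, M1=-17/4, M2=0
seg 0: a=2, c=M0/2=0, d=(M1−M0)/(6·3)=-17/72, b=Δ0−h0·(2M0+M1)/6=67/24
seg 1: a=4, c=M1/2=-17/8, d=(M2−M1)/(6·1)=17/24, b=Δ1−h1·(2M1+M2)/6=-43/12
t_q=3/2 → seg 0, τ=3/2; S=2+67/24·τ+0·τ²+-17/72·τ³=345/64

  seg 0: a=2 b=67/24 c=0 d=-17/72
  seg 1: a=4 b=-43/12 c=-17/8 d=17/24
S(3/2) = 345/64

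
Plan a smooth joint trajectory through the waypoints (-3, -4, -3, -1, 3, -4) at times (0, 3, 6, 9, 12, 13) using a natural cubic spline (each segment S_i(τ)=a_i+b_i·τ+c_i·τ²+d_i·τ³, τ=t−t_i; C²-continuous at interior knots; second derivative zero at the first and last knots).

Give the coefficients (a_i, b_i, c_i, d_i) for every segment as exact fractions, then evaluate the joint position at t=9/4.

  seg 0: a=-3 b=-227/403 c=0 d=278/10881
  seg 1: a=-4 b=51/403 c=278/1209 d=-584/10881
  seg 2: a=-3 b=23/403 c=-102/403 d=1655/10881
  seg 3: a=-1 b=82/31 c=1349/1209 d=-5633/10881
  seg 4: a=3 b=-1869/403 c=-1428/403 d=476/403
S(9/4) = -51279/12896

Δ: Δ0=-1/3, Δ1=1/3, Δ2=2/3, Δ3=4/3, Δ4=-7
row 1: diag=12, rhs=4; c'=1/4, d'=1/3
row 2: denom=12−3·1/4=45/4; d'=(2−3·1/3)/(45/4)=4/45
row 3: denom=12−3·4/15=56/5; d'=(4−3·4/45)/(56/5)=1/3
row 4: denom=8−3·15/56=403/56; d'=(-50−3·1/3)/(403/56)=-2856/403
back: M4=-2856/403
back: M3=1/3−15/56·-2856/403=2698/1209
back: M2=4/45−4/15·2698/1209=-204/403
back: M1=1/3−1/4·-204/403=556/1209
M: M0=0, M1=556/1209, M2=-204/403, M3=2698/1209, M4=-2856/403, M5=0
seg 0: a=-3, c=M0/2=0, d=(M1−M0)/(6·3)=278/10881, b=Δ0−h0·(2M0+M1)/6=-227/403
seg 1: a=-4, c=M1/2=278/1209, d=(M2−M1)/(6·3)=-584/10881, b=Δ1−h1·(2M1+M2)/6=51/403
seg 2: a=-3, c=M2/2=-102/403, d=(M3−M2)/(6·3)=1655/10881, b=Δ2−h2·(2M2+M3)/6=23/403
seg 3: a=-1, c=M3/2=1349/1209, d=(M4−M3)/(6·3)=-5633/10881, b=Δ3−h3·(2M3+M4)/6=82/31
seg 4: a=3, c=M4/2=-1428/403, d=(M5−M4)/(6·1)=476/403, b=Δ4−h4·(2M4+M5)/6=-1869/403
t_q=9/4 → seg 0, τ=9/4; S=-3+-227/403·τ+0·τ²+278/10881·τ³=-51279/12896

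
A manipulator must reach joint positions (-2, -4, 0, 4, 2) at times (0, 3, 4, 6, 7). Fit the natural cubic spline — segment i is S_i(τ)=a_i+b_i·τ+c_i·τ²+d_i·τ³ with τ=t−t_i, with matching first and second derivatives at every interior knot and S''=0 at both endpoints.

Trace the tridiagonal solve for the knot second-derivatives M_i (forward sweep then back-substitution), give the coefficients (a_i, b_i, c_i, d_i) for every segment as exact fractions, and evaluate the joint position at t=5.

  seg 0: a=-2 b=-188/75 c=0 d=46/225
  seg 1: a=-4 b=226/75 c=46/25 d=-64/75
  seg 2: a=0 b=62/15 c=-18/25 d=-13/75
  seg 3: a=4 b=-62/75 c=-44/25 d=44/75
S(5) = 81/25

Δ: Δ0=-2/3, Δ1=4, Δ2=2, Δ3=-2
row 1: diag=8, rhs=28; c'=1/8, d'=7/2
row 2: denom=6−1·1/8=47/8; d'=(-12−1·7/2)/(47/8)=-124/47
row 3: denom=6−2·16/47=250/47; d'=(-24−2·-124/47)/(250/47)=-88/25
back: M3=-88/25
back: M2=-124/47−16/47·-88/25=-36/25
back: M1=7/2−1/8·-36/25=92/25
M: M0=0, M1=92/25, M2=-36/25, M3=-88/25, M4=0
seg 0: a=-2, c=M0/2=0, d=(M1−M0)/(6·3)=46/225, b=Δ0−h0·(2M0+M1)/6=-188/75
seg 1: a=-4, c=M1/2=46/25, d=(M2−M1)/(6·1)=-64/75, b=Δ1−h1·(2M1+M2)/6=226/75
seg 2: a=0, c=M2/2=-18/25, d=(M3−M2)/(6·2)=-13/75, b=Δ2−h2·(2M2+M3)/6=62/15
seg 3: a=4, c=M3/2=-44/25, d=(M4−M3)/(6·1)=44/75, b=Δ3−h3·(2M3+M4)/6=-62/75
t_q=5 → seg 2, τ=1; S=0+62/15·τ+-18/25·τ²+-13/75·τ³=81/25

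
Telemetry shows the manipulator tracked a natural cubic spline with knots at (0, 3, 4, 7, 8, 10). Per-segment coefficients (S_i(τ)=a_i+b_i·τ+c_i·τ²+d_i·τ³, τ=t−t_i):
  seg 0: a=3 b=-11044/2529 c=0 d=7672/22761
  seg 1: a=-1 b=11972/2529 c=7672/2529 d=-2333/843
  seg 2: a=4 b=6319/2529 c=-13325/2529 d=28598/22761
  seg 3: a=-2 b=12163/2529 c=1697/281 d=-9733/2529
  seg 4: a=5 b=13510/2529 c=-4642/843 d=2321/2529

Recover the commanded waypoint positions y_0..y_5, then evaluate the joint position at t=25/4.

y_0=3 y_1=-1 y_2=4 y_3=-2 y_4=5 y_5=1
S(25/4) = -24639/8992

y_0 = S_0(0) = a_0 = 3
y_1 = S_1(0) = a_1 = -1
y_2 = S_2(0) = a_2 = 4
y_3 = S_3(0) = a_3 = -2
y_4 = S_4(0) = a_4 = 5
y_5 = S_4(2) = 1
t_q=25/4 is in segment 2 (τ=9/4); S_2(τ)=-24639/8992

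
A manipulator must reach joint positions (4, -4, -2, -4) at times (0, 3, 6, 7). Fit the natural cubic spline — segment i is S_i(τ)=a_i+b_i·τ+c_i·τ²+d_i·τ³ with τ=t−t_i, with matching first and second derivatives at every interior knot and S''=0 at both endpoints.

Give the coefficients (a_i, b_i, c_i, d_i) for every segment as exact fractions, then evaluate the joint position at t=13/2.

Δ: Δ0=-8/3, Δ1=2/3, Δ2=-2
row 1: diag=12, rhs=20; c'=1/4, d'=5/3
row 2: denom=8−3·1/4=29/4; d'=(-16−3·5/3)/(29/4)=-84/29
back: M2=-84/29
back: M1=5/3−1/4·-84/29=208/87
M: M0=0, M1=208/87, M2=-84/29, M3=0
seg 0: a=4, c=M0/2=0, d=(M1−M0)/(6·3)=104/783, b=Δ0−h0·(2M0+M1)/6=-112/29
seg 1: a=-4, c=M1/2=104/87, d=(M2−M1)/(6·3)=-230/783, b=Δ1−h1·(2M1+M2)/6=-8/29
seg 2: a=-2, c=M2/2=-42/29, d=(M3−M2)/(6·1)=14/29, b=Δ2−h2·(2M2+M3)/6=-30/29
t_q=13/2 → seg 2, τ=1/2; S=-2+-30/29·τ+-42/29·τ²+14/29·τ³=-327/116

  seg 0: a=4 b=-112/29 c=0 d=104/783
  seg 1: a=-4 b=-8/29 c=104/87 d=-230/783
  seg 2: a=-2 b=-30/29 c=-42/29 d=14/29
S(13/2) = -327/116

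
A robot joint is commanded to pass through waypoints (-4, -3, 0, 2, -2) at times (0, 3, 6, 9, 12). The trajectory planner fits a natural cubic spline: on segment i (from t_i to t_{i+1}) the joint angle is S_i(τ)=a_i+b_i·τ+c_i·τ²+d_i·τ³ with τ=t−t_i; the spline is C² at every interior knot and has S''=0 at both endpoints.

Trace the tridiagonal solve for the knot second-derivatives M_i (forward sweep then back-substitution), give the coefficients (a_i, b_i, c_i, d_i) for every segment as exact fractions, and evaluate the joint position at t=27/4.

Δ: Δ0=1/3, Δ1=1, Δ2=2/3, Δ3=-4/3
row 1: diag=12, rhs=4; c'=1/4, d'=1/3
row 2: denom=12−3·1/4=45/4; d'=(-2−3·1/3)/(45/4)=-4/15
row 3: denom=12−3·4/15=56/5; d'=(-12−3·-4/15)/(56/5)=-1
back: M3=-1
back: M2=-4/15−4/15·-1=0
back: M1=1/3−1/4·0=1/3
M: M0=0, M1=1/3, M2=0, M3=-1, M4=0
seg 0: a=-4, c=M0/2=0, d=(M1−M0)/(6·3)=1/54, b=Δ0−h0·(2M0+M1)/6=1/6
seg 1: a=-3, c=M1/2=1/6, d=(M2−M1)/(6·3)=-1/54, b=Δ1−h1·(2M1+M2)/6=2/3
seg 2: a=0, c=M2/2=0, d=(M3−M2)/(6·3)=-1/18, b=Δ2−h2·(2M2+M3)/6=7/6
seg 3: a=2, c=M3/2=-1/2, d=(M4−M3)/(6·3)=1/18, b=Δ3−h3·(2M3+M4)/6=-1/3
t_q=27/4 → seg 2, τ=3/4; S=0+7/6·τ+0·τ²+-1/18·τ³=109/128

  seg 0: a=-4 b=1/6 c=0 d=1/54
  seg 1: a=-3 b=2/3 c=1/6 d=-1/54
  seg 2: a=0 b=7/6 c=0 d=-1/18
  seg 3: a=2 b=-1/3 c=-1/2 d=1/18
S(27/4) = 109/128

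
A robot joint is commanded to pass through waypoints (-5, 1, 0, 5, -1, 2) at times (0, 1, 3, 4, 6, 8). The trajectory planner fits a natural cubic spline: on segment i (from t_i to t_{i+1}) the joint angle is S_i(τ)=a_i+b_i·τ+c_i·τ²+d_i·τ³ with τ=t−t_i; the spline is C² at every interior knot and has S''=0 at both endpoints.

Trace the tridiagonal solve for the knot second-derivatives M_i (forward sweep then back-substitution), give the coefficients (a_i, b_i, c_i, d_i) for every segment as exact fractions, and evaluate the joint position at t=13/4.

  seg 0: a=-5 b=5227/680 c=0 d=-1147/680
  seg 1: a=1 b=893/340 c=-3441/680 d=1189/680
  seg 2: a=0 b=229/68 c=3693/680 d=-2583/680
  seg 3: a=5 b=1927/680 c=-507/85 d=829/544
  seg 4: a=-1 b=-931/340 c=4323/1360 d=-1441/2720
S(13/4) = 48829/43520

Δ: Δ0=6, Δ1=-1/2, Δ2=5, Δ3=-3, Δ4=3/2
row 1: diag=6, rhs=-39; c'=1/3, d'=-13/2
row 2: denom=6−2·1/3=16/3; d'=(33−2·-13/2)/(16/3)=69/8
row 3: denom=6−1·3/16=93/16; d'=(-48−1·69/8)/(93/16)=-302/31
row 4: denom=8−2·32/93=680/93; d'=(27−2·-302/31)/(680/93)=4323/680
back: M4=4323/680
back: M3=-302/31−32/93·4323/680=-1014/85
back: M2=69/8−3/16·-1014/85=3693/340
back: M1=-13/2−1/3·3693/340=-3441/340
M: M0=0, M1=-3441/340, M2=3693/340, M3=-1014/85, M4=4323/680, M5=0
seg 0: a=-5, c=M0/2=0, d=(M1−M0)/(6·1)=-1147/680, b=Δ0−h0·(2M0+M1)/6=5227/680
seg 1: a=1, c=M1/2=-3441/680, d=(M2−M1)/(6·2)=1189/680, b=Δ1−h1·(2M1+M2)/6=893/340
seg 2: a=0, c=M2/2=3693/680, d=(M3−M2)/(6·1)=-2583/680, b=Δ2−h2·(2M2+M3)/6=229/68
seg 3: a=5, c=M3/2=-507/85, d=(M4−M3)/(6·2)=829/544, b=Δ3−h3·(2M3+M4)/6=1927/680
seg 4: a=-1, c=M4/2=4323/1360, d=(M5−M4)/(6·2)=-1441/2720, b=Δ4−h4·(2M4+M5)/6=-931/340
t_q=13/4 → seg 2, τ=1/4; S=0+229/68·τ+3693/680·τ²+-2583/680·τ³=48829/43520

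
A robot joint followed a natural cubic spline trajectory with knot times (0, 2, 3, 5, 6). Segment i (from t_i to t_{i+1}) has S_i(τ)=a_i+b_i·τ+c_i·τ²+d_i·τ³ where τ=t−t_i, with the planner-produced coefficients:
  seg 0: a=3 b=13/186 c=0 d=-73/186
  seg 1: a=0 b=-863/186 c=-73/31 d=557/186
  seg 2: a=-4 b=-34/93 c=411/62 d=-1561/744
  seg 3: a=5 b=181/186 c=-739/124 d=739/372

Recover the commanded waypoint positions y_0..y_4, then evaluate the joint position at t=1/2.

y_0=3 y_1=0 y_2=-4 y_3=5 y_4=2
S(1/2) = 1481/496

y_0 = S_0(0) = a_0 = 3
y_1 = S_1(0) = a_1 = 0
y_2 = S_2(0) = a_2 = -4
y_3 = S_3(0) = a_3 = 5
y_4 = S_3(1) = 2
t_q=1/2 is in segment 0 (τ=1/2); S_0(τ)=1481/496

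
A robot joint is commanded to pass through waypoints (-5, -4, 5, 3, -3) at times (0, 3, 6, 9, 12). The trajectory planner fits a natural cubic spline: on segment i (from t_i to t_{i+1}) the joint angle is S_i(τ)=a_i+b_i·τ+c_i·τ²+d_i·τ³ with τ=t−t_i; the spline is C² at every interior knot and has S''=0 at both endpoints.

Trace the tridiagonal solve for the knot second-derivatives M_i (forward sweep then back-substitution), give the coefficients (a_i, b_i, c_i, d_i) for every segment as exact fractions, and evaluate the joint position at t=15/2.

Δ: Δ0=1/3, Δ1=3, Δ2=-2/3, Δ3=-2
row 1: diag=12, rhs=16; c'=1/4, d'=4/3
row 2: denom=12−3·1/4=45/4; d'=(-22−3·4/3)/(45/4)=-104/45
row 3: denom=12−3·4/15=56/5; d'=(-8−3·-104/45)/(56/5)=-2/21
back: M3=-2/21
back: M2=-104/45−4/15·-2/21=-16/7
back: M1=4/3−1/4·-16/7=40/21
M: M0=0, M1=40/21, M2=-16/7, M3=-2/21, M4=0
seg 0: a=-5, c=M0/2=0, d=(M1−M0)/(6·3)=20/189, b=Δ0−h0·(2M0+M1)/6=-13/21
seg 1: a=-4, c=M1/2=20/21, d=(M2−M1)/(6·3)=-44/189, b=Δ1−h1·(2M1+M2)/6=47/21
seg 2: a=5, c=M2/2=-8/7, d=(M3−M2)/(6·3)=23/189, b=Δ2−h2·(2M2+M3)/6=5/3
seg 3: a=3, c=M3/2=-1/21, d=(M4−M3)/(6·3)=1/189, b=Δ3−h3·(2M3+M4)/6=-40/21
t_q=15/2 → seg 2, τ=3/2; S=5+5/3·τ+-8/7·τ²+23/189·τ³=299/56

  seg 0: a=-5 b=-13/21 c=0 d=20/189
  seg 1: a=-4 b=47/21 c=20/21 d=-44/189
  seg 2: a=5 b=5/3 c=-8/7 d=23/189
  seg 3: a=3 b=-40/21 c=-1/21 d=1/189
S(15/2) = 299/56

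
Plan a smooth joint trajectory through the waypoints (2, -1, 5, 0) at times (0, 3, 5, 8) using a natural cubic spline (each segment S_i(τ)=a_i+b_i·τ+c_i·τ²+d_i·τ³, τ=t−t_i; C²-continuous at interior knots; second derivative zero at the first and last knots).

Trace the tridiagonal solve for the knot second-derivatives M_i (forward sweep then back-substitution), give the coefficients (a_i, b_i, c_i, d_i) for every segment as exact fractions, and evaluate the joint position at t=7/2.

  seg 0: a=2 b=-61/24 c=0 d=37/216
  seg 1: a=-1 b=25/12 c=37/24 d=-13/24
  seg 2: a=5 b=7/4 c=-41/24 d=41/216
S(7/2) = 23/64

Δ: Δ0=-1, Δ1=3, Δ2=-5/3
row 1: diag=10, rhs=24; c'=1/5, d'=12/5
row 2: denom=10−2·1/5=48/5; d'=(-28−2·12/5)/(48/5)=-41/12
back: M2=-41/12
back: M1=12/5−1/5·-41/12=37/12
M: M0=0, M1=37/12, M2=-41/12, M3=0
seg 0: a=2, c=M0/2=0, d=(M1−M0)/(6·3)=37/216, b=Δ0−h0·(2M0+M1)/6=-61/24
seg 1: a=-1, c=M1/2=37/24, d=(M2−M1)/(6·2)=-13/24, b=Δ1−h1·(2M1+M2)/6=25/12
seg 2: a=5, c=M2/2=-41/24, d=(M3−M2)/(6·3)=41/216, b=Δ2−h2·(2M2+M3)/6=7/4
t_q=7/2 → seg 1, τ=1/2; S=-1+25/12·τ+37/24·τ²+-13/24·τ³=23/64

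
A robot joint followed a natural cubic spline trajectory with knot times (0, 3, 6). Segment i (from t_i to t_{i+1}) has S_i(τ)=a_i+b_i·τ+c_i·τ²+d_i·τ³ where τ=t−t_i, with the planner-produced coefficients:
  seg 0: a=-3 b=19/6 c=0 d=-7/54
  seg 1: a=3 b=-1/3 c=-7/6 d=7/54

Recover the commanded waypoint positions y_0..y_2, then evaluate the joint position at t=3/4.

y_0=-3 y_1=3 y_2=-5
S(3/4) = -87/128

y_0 = S_0(0) = a_0 = -3
y_1 = S_1(0) = a_1 = 3
y_2 = S_1(3) = -5
t_q=3/4 is in segment 0 (τ=3/4); S_0(τ)=-87/128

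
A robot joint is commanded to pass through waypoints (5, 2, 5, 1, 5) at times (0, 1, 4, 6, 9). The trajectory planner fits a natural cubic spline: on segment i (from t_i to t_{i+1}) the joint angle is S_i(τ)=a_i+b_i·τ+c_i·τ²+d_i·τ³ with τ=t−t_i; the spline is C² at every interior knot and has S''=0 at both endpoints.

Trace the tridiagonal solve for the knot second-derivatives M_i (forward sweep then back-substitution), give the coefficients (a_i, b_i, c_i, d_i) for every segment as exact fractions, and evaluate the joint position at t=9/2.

Δ: Δ0=-3, Δ1=1, Δ2=-2, Δ3=4/3
row 1: diag=8, rhs=24; c'=3/8, d'=3
row 2: denom=10−3·3/8=71/8; d'=(-18−3·3)/(71/8)=-216/71
row 3: denom=10−2·16/71=678/71; d'=(20−2·-216/71)/(678/71)=926/339
back: M3=926/339
back: M2=-216/71−16/71·926/339=-1240/339
back: M1=3−3/8·-1240/339=494/113
M: M0=0, M1=494/113, M2=-1240/339, M3=926/339, M4=0
seg 0: a=5, c=M0/2=0, d=(M1−M0)/(6·1)=247/339, b=Δ0−h0·(2M0+M1)/6=-1264/339
seg 1: a=2, c=M1/2=247/113, d=(M2−M1)/(6·3)=-1361/3051, b=Δ1−h1·(2M1+M2)/6=-523/339
seg 2: a=5, c=M2/2=-620/339, d=(M3−M2)/(6·2)=361/678, b=Δ2−h2·(2M2+M3)/6=-160/339
seg 3: a=1, c=M3/2=463/339, d=(M4−M3)/(6·3)=-463/3051, b=Δ3−h3·(2M3+M4)/6=-158/113
t_q=9/2 → seg 2, τ=1/2; S=5+-160/339·τ+-620/339·τ²+361/678·τ³=7907/1808

  seg 0: a=5 b=-1264/339 c=0 d=247/339
  seg 1: a=2 b=-523/339 c=247/113 d=-1361/3051
  seg 2: a=5 b=-160/339 c=-620/339 d=361/678
  seg 3: a=1 b=-158/113 c=463/339 d=-463/3051
S(9/2) = 7907/1808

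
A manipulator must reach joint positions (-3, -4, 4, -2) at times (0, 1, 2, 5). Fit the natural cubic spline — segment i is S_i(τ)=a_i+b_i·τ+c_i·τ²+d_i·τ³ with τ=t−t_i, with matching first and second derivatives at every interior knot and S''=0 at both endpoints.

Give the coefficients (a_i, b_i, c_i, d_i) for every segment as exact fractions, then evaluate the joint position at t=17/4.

  seg 0: a=-3 b=-113/31 c=0 d=82/31
  seg 1: a=-4 b=133/31 c=246/31 d=-131/31
  seg 2: a=4 b=232/31 c=-147/31 d=49/93
S(17/4) = 5623/1984

Δ: Δ0=-1, Δ1=8, Δ2=-2
row 1: diag=4, rhs=54; c'=1/4, d'=27/2
row 2: denom=8−1·1/4=31/4; d'=(-60−1·27/2)/(31/4)=-294/31
back: M2=-294/31
back: M1=27/2−1/4·-294/31=492/31
M: M0=0, M1=492/31, M2=-294/31, M3=0
seg 0: a=-3, c=M0/2=0, d=(M1−M0)/(6·1)=82/31, b=Δ0−h0·(2M0+M1)/6=-113/31
seg 1: a=-4, c=M1/2=246/31, d=(M2−M1)/(6·1)=-131/31, b=Δ1−h1·(2M1+M2)/6=133/31
seg 2: a=4, c=M2/2=-147/31, d=(M3−M2)/(6·3)=49/93, b=Δ2−h2·(2M2+M3)/6=232/31
t_q=17/4 → seg 2, τ=9/4; S=4+232/31·τ+-147/31·τ²+49/93·τ³=5623/1984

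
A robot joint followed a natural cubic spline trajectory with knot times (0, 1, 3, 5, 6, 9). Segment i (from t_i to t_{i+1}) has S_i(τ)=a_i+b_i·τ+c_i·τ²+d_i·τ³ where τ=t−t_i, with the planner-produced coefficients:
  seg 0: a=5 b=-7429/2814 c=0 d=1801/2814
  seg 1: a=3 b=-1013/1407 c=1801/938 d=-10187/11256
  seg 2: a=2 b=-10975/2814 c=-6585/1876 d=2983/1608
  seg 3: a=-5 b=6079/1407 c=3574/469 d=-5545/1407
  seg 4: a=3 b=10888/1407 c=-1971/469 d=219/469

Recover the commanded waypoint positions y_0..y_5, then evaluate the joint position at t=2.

y_0 = S_0(0) = a_0 = 5
y_1 = S_1(0) = a_1 = 3
y_2 = S_2(0) = a_2 = 2
y_3 = S_3(0) = a_3 = -5
y_4 = S_4(0) = a_4 = 3
y_5 = S_4(3) = 1
t_q=2 is in segment 1 (τ=1); S_1(τ)=12363/3752

y_0=5 y_1=3 y_2=2 y_3=-5 y_4=3 y_5=1
S(2) = 12363/3752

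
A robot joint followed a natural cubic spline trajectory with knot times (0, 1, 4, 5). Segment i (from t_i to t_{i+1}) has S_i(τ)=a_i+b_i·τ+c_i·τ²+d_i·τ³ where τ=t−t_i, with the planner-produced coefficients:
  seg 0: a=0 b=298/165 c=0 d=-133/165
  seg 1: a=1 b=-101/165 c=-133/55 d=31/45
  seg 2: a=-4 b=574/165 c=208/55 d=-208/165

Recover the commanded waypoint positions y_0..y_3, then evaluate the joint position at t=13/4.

y_0=0 y_1=1 y_2=-4 y_3=2
S(13/4) = -16799/3520

y_0 = S_0(0) = a_0 = 0
y_1 = S_1(0) = a_1 = 1
y_2 = S_2(0) = a_2 = -4
y_3 = S_2(1) = 2
t_q=13/4 is in segment 1 (τ=9/4); S_1(τ)=-16799/3520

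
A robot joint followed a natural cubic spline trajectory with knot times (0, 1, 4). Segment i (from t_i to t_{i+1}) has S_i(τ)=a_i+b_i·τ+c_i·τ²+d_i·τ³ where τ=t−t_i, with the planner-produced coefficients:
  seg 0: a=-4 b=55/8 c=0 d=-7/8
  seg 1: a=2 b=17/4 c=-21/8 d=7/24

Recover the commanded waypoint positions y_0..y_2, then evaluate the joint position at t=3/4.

y_0=-4 y_1=2 y_2=-1
S(3/4) = 403/512

y_0 = S_0(0) = a_0 = -4
y_1 = S_1(0) = a_1 = 2
y_2 = S_1(3) = -1
t_q=3/4 is in segment 0 (τ=3/4); S_0(τ)=403/512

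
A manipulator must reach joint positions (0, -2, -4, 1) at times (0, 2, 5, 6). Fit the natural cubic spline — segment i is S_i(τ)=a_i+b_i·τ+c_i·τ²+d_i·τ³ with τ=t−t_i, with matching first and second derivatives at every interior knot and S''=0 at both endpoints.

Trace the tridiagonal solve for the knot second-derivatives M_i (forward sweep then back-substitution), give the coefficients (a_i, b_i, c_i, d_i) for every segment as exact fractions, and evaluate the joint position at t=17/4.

Δ: Δ0=-1, Δ1=-2/3, Δ2=5
row 1: diag=10, rhs=2; c'=3/10, d'=1/5
row 2: denom=8−3·3/10=71/10; d'=(34−3·1/5)/(71/10)=334/71
back: M2=334/71
back: M1=1/5−3/10·334/71=-86/71
M: M0=0, M1=-86/71, M2=334/71, M3=0
seg 0: a=0, c=M0/2=0, d=(M1−M0)/(6·2)=-43/426, b=Δ0−h0·(2M0+M1)/6=-127/213
seg 1: a=-2, c=M1/2=-43/71, d=(M2−M1)/(6·3)=70/213, b=Δ1−h1·(2M1+M2)/6=-385/213
seg 2: a=-4, c=M2/2=167/71, d=(M3−M2)/(6·1)=-167/213, b=Δ2−h2·(2M2+M3)/6=731/213
t_q=17/4 → seg 1, τ=9/4; S=-2+-385/213·τ+-43/71·τ²+70/213·τ³=-12245/2272

  seg 0: a=0 b=-127/213 c=0 d=-43/426
  seg 1: a=-2 b=-385/213 c=-43/71 d=70/213
  seg 2: a=-4 b=731/213 c=167/71 d=-167/213
S(17/4) = -12245/2272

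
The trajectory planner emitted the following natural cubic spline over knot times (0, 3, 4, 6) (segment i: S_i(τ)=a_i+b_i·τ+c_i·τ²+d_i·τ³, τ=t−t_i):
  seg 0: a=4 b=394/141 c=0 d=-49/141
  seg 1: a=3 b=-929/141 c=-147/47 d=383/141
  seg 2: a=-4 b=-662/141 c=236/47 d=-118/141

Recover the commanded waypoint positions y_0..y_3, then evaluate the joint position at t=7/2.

y_0 = S_0(0) = a_0 = 4
y_1 = S_1(0) = a_1 = 3
y_2 = S_2(0) = a_2 = -4
y_3 = S_2(2) = 0
t_q=7/2 is in segment 1 (τ=1/2); S_1(τ)=-277/376

y_0=4 y_1=3 y_2=-4 y_3=0
S(7/2) = -277/376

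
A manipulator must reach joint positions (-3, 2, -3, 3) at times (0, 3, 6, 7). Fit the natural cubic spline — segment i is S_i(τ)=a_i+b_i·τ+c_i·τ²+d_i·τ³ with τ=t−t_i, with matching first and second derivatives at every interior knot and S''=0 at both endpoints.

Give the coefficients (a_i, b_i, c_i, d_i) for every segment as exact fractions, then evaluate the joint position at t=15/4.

Δ: Δ0=5/3, Δ1=-5/3, Δ2=6
row 1: diag=12, rhs=-20; c'=1/4, d'=-5/3
row 2: denom=8−3·1/4=29/4; d'=(46−3·-5/3)/(29/4)=204/29
back: M2=204/29
back: M1=-5/3−1/4·204/29=-298/87
M: M0=0, M1=-298/87, M2=204/29, M3=0
seg 0: a=-3, c=M0/2=0, d=(M1−M0)/(6·3)=-149/783, b=Δ0−h0·(2M0+M1)/6=98/29
seg 1: a=2, c=M1/2=-149/87, d=(M2−M1)/(6·3)=455/783, b=Δ1−h1·(2M1+M2)/6=-51/29
seg 2: a=-3, c=M2/2=102/29, d=(M3−M2)/(6·1)=-34/29, b=Δ2−h2·(2M2+M3)/6=106/29
t_q=15/4 → seg 1, τ=3/4; S=2+-51/29·τ+-149/87·τ²+455/783·τ³=-69/1856

  seg 0: a=-3 b=98/29 c=0 d=-149/783
  seg 1: a=2 b=-51/29 c=-149/87 d=455/783
  seg 2: a=-3 b=106/29 c=102/29 d=-34/29
S(15/4) = -69/1856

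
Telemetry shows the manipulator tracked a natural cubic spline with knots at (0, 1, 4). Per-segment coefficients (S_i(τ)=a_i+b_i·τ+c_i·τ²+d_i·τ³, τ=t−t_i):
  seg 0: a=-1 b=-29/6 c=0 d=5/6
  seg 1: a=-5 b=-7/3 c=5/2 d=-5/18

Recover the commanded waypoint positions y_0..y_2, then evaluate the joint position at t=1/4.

y_0 = S_0(0) = a_0 = -1
y_1 = S_1(0) = a_1 = -5
y_2 = S_1(3) = 3
t_q=1/4 is in segment 0 (τ=1/4); S_0(τ)=-281/128

y_0=-1 y_1=-5 y_2=3
S(1/4) = -281/128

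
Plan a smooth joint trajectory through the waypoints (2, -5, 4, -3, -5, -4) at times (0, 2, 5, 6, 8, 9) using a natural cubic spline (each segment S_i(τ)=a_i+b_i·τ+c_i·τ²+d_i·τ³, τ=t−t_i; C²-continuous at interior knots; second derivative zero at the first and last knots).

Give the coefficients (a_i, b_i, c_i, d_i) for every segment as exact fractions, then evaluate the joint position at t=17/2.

  seg 0: a=2 b=-468/79 c=0 d=383/632
  seg 1: a=-5 b=213/158 c=1149/316 d=-325/316
  seg 2: a=4 b=-1455/316 c=-444/79 d=1019/316
  seg 3: a=-3 b=-975/158 c=1281/316 d=-58/79
  seg 4: a=-5 b=195/158 c=-111/316 d=37/316
S(17/2) = -11265/2528

Δ: Δ0=-7/2, Δ1=3, Δ2=-7, Δ3=-1, Δ4=1
row 1: diag=10, rhs=39; c'=3/10, d'=39/10
row 2: denom=8−3·3/10=71/10; d'=(-60−3·39/10)/(71/10)=-717/71
row 3: denom=6−1·10/71=416/71; d'=(36−1·-717/71)/(416/71)=3273/416
row 4: denom=6−2·71/208=553/104; d'=(12−2·3273/416)/(553/104)=-111/158
back: M4=-111/158
back: M3=3273/416−71/208·-111/158=1281/158
back: M2=-717/71−10/71·1281/158=-888/79
back: M1=39/10−3/10·-888/79=1149/158
M: M0=0, M1=1149/158, M2=-888/79, M3=1281/158, M4=-111/158, M5=0
seg 0: a=2, c=M0/2=0, d=(M1−M0)/(6·2)=383/632, b=Δ0−h0·(2M0+M1)/6=-468/79
seg 1: a=-5, c=M1/2=1149/316, d=(M2−M1)/(6·3)=-325/316, b=Δ1−h1·(2M1+M2)/6=213/158
seg 2: a=4, c=M2/2=-444/79, d=(M3−M2)/(6·1)=1019/316, b=Δ2−h2·(2M2+M3)/6=-1455/316
seg 3: a=-3, c=M3/2=1281/316, d=(M4−M3)/(6·2)=-58/79, b=Δ3−h3·(2M3+M4)/6=-975/158
seg 4: a=-5, c=M4/2=-111/316, d=(M5−M4)/(6·1)=37/316, b=Δ4−h4·(2M4+M5)/6=195/158
t_q=17/2 → seg 4, τ=1/2; S=-5+195/158·τ+-111/316·τ²+37/316·τ³=-11265/2528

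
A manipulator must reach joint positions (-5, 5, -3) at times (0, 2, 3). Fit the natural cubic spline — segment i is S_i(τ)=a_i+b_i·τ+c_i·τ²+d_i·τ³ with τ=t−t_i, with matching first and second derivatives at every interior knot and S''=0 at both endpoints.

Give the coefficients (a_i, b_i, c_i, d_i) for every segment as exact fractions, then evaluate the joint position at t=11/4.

Δ: Δ0=5, Δ1=-8
row 1: diag=6, rhs=-78; c'=1/6, d'=-13
back: M1=-13
M: M0=0, M1=-13, M2=0
seg 0: a=-5, c=M0/2=0, d=(M1−M0)/(6·2)=-13/12, b=Δ0−h0·(2M0+M1)/6=28/3
seg 1: a=5, c=M1/2=-13/2, d=(M2−M1)/(6·1)=13/6, b=Δ1−h1·(2M1+M2)/6=-11/3
t_q=11/4 → seg 1, τ=3/4; S=5+-11/3·τ+-13/2·τ²+13/6·τ³=-63/128

  seg 0: a=-5 b=28/3 c=0 d=-13/12
  seg 1: a=5 b=-11/3 c=-13/2 d=13/6
S(11/4) = -63/128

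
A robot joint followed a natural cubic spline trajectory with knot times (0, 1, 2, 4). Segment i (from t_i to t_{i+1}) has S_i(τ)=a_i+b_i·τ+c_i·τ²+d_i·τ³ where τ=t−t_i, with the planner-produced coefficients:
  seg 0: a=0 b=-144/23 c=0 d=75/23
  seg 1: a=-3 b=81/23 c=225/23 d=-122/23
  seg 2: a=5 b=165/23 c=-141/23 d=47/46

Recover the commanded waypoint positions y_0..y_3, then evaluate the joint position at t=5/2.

y_0 = S_0(0) = a_0 = 0
y_1 = S_1(0) = a_1 = -3
y_2 = S_2(0) = a_2 = 5
y_3 = S_2(2) = 3
t_q=5/2 is in segment 2 (τ=1/2); S_2(τ)=2643/368

y_0=0 y_1=-3 y_2=5 y_3=3
S(5/2) = 2643/368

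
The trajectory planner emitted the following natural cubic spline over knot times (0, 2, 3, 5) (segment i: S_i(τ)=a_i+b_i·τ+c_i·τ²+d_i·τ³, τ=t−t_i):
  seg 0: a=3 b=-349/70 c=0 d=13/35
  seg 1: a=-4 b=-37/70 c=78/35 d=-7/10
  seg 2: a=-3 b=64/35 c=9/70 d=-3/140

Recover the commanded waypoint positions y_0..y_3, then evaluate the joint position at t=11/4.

y_0 = S_0(0) = a_0 = 3
y_1 = S_1(0) = a_1 = -4
y_2 = S_2(0) = a_2 = -3
y_3 = S_2(2) = 1
t_q=11/4 is in segment 1 (τ=3/4); S_1(τ)=-15403/4480

y_0=3 y_1=-4 y_2=-3 y_3=1
S(11/4) = -15403/4480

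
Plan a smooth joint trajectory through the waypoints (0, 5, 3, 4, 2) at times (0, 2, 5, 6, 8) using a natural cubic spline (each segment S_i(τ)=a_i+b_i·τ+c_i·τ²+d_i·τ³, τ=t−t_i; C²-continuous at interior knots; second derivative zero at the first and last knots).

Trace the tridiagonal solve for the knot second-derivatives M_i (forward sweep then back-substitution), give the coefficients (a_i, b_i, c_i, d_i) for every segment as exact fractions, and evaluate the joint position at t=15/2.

  seg 0: a=0 b=4229/1248 c=0 d=-1109/4992
  seg 1: a=5 b=451/624 c=-1109/832 d=167/576
  seg 2: a=3 b=1381/2496 c=531/416 d=-2071/2496
  seg 3: a=4 b=385/624 c=-1009/832 d=1009/4992
S(15/2) = 38325/13312

Δ: Δ0=5/2, Δ1=-2/3, Δ2=1, Δ3=-1
row 1: diag=10, rhs=-19; c'=3/10, d'=-19/10
row 2: denom=8−3·3/10=71/10; d'=(10−3·-19/10)/(71/10)=157/71
row 3: denom=6−1·10/71=416/71; d'=(-12−1·157/71)/(416/71)=-1009/416
back: M3=-1009/416
back: M2=157/71−10/71·-1009/416=531/208
back: M1=-19/10−3/10·531/208=-1109/416
M: M0=0, M1=-1109/416, M2=531/208, M3=-1009/416, M4=0
seg 0: a=0, c=M0/2=0, d=(M1−M0)/(6·2)=-1109/4992, b=Δ0−h0·(2M0+M1)/6=4229/1248
seg 1: a=5, c=M1/2=-1109/832, d=(M2−M1)/(6·3)=167/576, b=Δ1−h1·(2M1+M2)/6=451/624
seg 2: a=3, c=M2/2=531/416, d=(M3−M2)/(6·1)=-2071/2496, b=Δ2−h2·(2M2+M3)/6=1381/2496
seg 3: a=4, c=M3/2=-1009/832, d=(M4−M3)/(6·2)=1009/4992, b=Δ3−h3·(2M3+M4)/6=385/624
t_q=15/2 → seg 3, τ=3/2; S=4+385/624·τ+-1009/832·τ²+1009/4992·τ³=38325/13312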